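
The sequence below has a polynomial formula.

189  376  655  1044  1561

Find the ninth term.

187, 279, 389, 517
92, 110, 128
18, 18
The third differences are constant (18).
128 + 18 = 146;  517 + 146 = 663;  1561 + 663 = 2224
146 + 18 = 164;  663 + 164 = 827;  2224 + 827 = 3051
164 + 18 = 182;  827 + 182 = 1009;  3051 + 1009 = 4060
182 + 18 = 200;  1009 + 200 = 1209;  4060 + 1209 = 5269

5269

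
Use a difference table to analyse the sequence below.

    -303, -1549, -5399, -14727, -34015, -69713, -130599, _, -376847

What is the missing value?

Using the first 7 terms:
Δ: -1246, -3850, -9328, -19288, -35698, -60886
Δ²: -2604, -5478, -9960, -16410, -25188
Δ³: -2874, -4482, -6450, -8778
Δ⁴: -1608, -1968, -2328
Δ⁵: -360, -360
Constant fifth difference = -360.
Extend forward: -2328 − 360 = -2688;  -8778 − 2688 = -11466;  -25188 − 11466 = -36654;  -60886 − 36654 = -97540;  -130599 − 97540 = -228139

-228139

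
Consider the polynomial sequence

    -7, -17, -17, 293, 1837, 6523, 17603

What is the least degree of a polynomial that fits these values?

5

-10, 0, 310, 1544, 4686, 11080
10, 310, 1234, 3142, 6394
300, 924, 1908, 3252
624, 984, 1344
360, 360
The fifth differences are constant, so the polynomial has degree 5.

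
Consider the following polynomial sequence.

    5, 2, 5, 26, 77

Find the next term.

170

Δ: -3  3  21  51
Δ²: 6  18  30
Δ³: 12  12
The third differences are constant (12).
30 + 12 = 42;  51 + 42 = 93;  77 + 93 = 170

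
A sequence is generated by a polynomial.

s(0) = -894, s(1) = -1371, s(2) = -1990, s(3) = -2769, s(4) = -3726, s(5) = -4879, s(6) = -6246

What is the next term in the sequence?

-477 , -619 , -779 , -957 , -1153 , -1367
-142 , -160 , -178 , -196 , -214
-18 , -18 , -18 , -18
Third differences constant at -18.
-214 − 18 = -232;  -1367 − 232 = -1599;  -6246 − 1599 = -7845

-7845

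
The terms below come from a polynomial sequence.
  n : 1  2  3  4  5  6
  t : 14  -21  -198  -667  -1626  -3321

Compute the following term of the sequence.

-6046

-35, -177, -469, -959, -1695
-142, -292, -490, -736
-150, -198, -246
-48, -48
Constant fourth difference = -48, so extend:
-246 − 48 = -294;  -736 − 294 = -1030;  -1695 − 1030 = -2725;  -3321 − 2725 = -6046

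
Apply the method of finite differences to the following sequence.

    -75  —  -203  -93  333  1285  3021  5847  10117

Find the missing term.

Using the last 7 terms:
D1: 110, 426, 952, 1736, 2826, 4270
D2: 316, 526, 784, 1090, 1444
D3: 210, 258, 306, 354
D4: 48, 48, 48
Constant fourth difference = 48.
Extend backward: 210 − 48 = 162;  316 − 162 = 154;  110 − 154 = -44;  -203 + 44 = -159

-159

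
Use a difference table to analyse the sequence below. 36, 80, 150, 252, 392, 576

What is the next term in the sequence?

44, 70, 102, 140, 184
26, 32, 38, 44
6, 6, 6
Constant third difference = 6, so extend:
44 + 6 = 50;  184 + 50 = 234;  576 + 234 = 810

810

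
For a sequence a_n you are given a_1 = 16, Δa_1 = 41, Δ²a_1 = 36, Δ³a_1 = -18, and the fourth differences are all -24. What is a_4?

229

Build the table forward from the leading diagonal:
Δ⁴: -24  -24  -24  -24
Δ³: -18  -42  -66  -90
Δ²: 36  18  -24  -90
Δ: 41  77  95  71
a: 16  57  134  229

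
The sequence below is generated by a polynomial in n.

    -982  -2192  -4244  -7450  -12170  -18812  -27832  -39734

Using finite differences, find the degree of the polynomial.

4

First differences: -1210, -2052, -3206, -4720, -6642, -9020, -11902
Second differences: -842, -1154, -1514, -1922, -2378, -2882
Third differences: -312, -360, -408, -456, -504
Fourth differences: -48, -48, -48, -48
The fourth differences are constant, so the polynomial has degree 4.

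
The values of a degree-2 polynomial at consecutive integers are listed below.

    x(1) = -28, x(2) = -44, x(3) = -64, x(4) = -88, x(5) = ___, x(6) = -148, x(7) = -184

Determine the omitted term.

-116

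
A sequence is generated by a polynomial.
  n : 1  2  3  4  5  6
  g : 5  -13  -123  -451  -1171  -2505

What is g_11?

-29515

First differences: -18, -110, -328, -720, -1334
Second differences: -92, -218, -392, -614
Third differences: -126, -174, -222
Fourth differences: -48, -48
The fourth differences are constant (-48).
-222 − 48 = -270;  -614 − 270 = -884;  -1334 − 884 = -2218;  -2505 − 2218 = -4723
-270 − 48 = -318;  -884 − 318 = -1202;  -2218 − 1202 = -3420;  -4723 − 3420 = -8143
-318 − 48 = -366;  -1202 − 366 = -1568;  -3420 − 1568 = -4988;  -8143 − 4988 = -13131
-366 − 48 = -414;  -1568 − 414 = -1982;  -4988 − 1982 = -6970;  -13131 − 6970 = -20101
-414 − 48 = -462;  -1982 − 462 = -2444;  -6970 − 2444 = -9414;  -20101 − 9414 = -29515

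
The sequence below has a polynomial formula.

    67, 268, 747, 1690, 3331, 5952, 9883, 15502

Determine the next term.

23235

First differences: 201  479  943  1641  2621  3931  5619
Second differences: 278  464  698  980  1310  1688
Third differences: 186  234  282  330  378
Fourth differences: 48  48  48  48
The fourth differences are constant (48).
378 + 48 = 426;  1688 + 426 = 2114;  5619 + 2114 = 7733;  15502 + 7733 = 23235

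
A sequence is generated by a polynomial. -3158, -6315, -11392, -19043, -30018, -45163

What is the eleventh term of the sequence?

-219768

D1: -3157  -5077  -7651  -10975  -15145
D2: -1920  -2574  -3324  -4170
D3: -654  -750  -846
D4: -96  -96
The fourth differences are constant (-96).
-846 − 96 = -942;  -4170 − 942 = -5112;  -15145 − 5112 = -20257;  -45163 − 20257 = -65420
-942 − 96 = -1038;  -5112 − 1038 = -6150;  -20257 − 6150 = -26407;  -65420 − 26407 = -91827
-1038 − 96 = -1134;  -6150 − 1134 = -7284;  -26407 − 7284 = -33691;  -91827 − 33691 = -125518
-1134 − 96 = -1230;  -7284 − 1230 = -8514;  -33691 − 8514 = -42205;  -125518 − 42205 = -167723
-1230 − 96 = -1326;  -8514 − 1326 = -9840;  -42205 − 9840 = -52045;  -167723 − 52045 = -219768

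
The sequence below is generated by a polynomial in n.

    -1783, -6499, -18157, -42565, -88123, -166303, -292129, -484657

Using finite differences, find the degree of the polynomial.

Δ: -4716, -11658, -24408, -45558, -78180, -125826, -192528
Δ²: -6942, -12750, -21150, -32622, -47646, -66702
Δ³: -5808, -8400, -11472, -15024, -19056
Δ⁴: -2592, -3072, -3552, -4032
Δ⁵: -480, -480, -480
The fifth differences are constant, so the polynomial has degree 5.

5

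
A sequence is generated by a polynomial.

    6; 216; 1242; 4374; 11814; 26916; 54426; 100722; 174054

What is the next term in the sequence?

284784

210 , 1026 , 3132 , 7440 , 15102 , 27510 , 46296 , 73332
816 , 2106 , 4308 , 7662 , 12408 , 18786 , 27036
1290 , 2202 , 3354 , 4746 , 6378 , 8250
912 , 1152 , 1392 , 1632 , 1872
240 , 240 , 240 , 240
The fifth differences are constant (240).
1872 + 240 = 2112;  8250 + 2112 = 10362;  27036 + 10362 = 37398;  73332 + 37398 = 110730;  174054 + 110730 = 284784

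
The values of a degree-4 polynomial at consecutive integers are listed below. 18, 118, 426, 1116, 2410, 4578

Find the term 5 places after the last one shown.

First differences: 100, 308, 690, 1294, 2168
Second differences: 208, 382, 604, 874
Third differences: 174, 222, 270
Fourth differences: 48, 48
Constant fourth difference = 48, so extend:
270 + 48 = 318;  874 + 318 = 1192;  2168 + 1192 = 3360;  4578 + 3360 = 7938
318 + 48 = 366;  1192 + 366 = 1558;  3360 + 1558 = 4918;  7938 + 4918 = 12856
366 + 48 = 414;  1558 + 414 = 1972;  4918 + 1972 = 6890;  12856 + 6890 = 19746
414 + 48 = 462;  1972 + 462 = 2434;  6890 + 2434 = 9324;  19746 + 9324 = 29070
462 + 48 = 510;  2434 + 510 = 2944;  9324 + 2944 = 12268;  29070 + 12268 = 41338

41338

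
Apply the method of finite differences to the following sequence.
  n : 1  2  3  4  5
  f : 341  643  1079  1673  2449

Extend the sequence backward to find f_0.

149

Δ: 302, 436, 594, 776
Δ²: 134, 158, 182
Δ³: 24, 24
The third differences are constant at 24.
Work back: 134 − 24 = 110;  302 − 110 = 192;  341 − 192 = 149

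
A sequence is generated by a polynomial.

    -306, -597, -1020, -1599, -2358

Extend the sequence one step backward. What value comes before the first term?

First differences: -291  -423  -579  -759
Second differences: -132  -156  -180
Third differences: -24  -24
The third differences are constant at -24.
Work back: -132 + 24 = -108;  -291 + 108 = -183;  -306 + 183 = -123

-123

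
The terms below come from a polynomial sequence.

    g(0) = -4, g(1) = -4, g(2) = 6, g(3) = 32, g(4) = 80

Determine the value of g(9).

860

0, 10, 26, 48
10, 16, 22
6, 6
Constant third difference = 6, so extend:
22 + 6 = 28;  48 + 28 = 76;  80 + 76 = 156
28 + 6 = 34;  76 + 34 = 110;  156 + 110 = 266
34 + 6 = 40;  110 + 40 = 150;  266 + 150 = 416
40 + 6 = 46;  150 + 46 = 196;  416 + 196 = 612
46 + 6 = 52;  196 + 52 = 248;  612 + 248 = 860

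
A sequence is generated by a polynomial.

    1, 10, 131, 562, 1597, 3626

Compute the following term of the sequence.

7135

D1: 9, 121, 431, 1035, 2029
D2: 112, 310, 604, 994
D3: 198, 294, 390
D4: 96, 96
Fourth differences constant at 96.
390 + 96 = 486;  994 + 486 = 1480;  2029 + 1480 = 3509;  3626 + 3509 = 7135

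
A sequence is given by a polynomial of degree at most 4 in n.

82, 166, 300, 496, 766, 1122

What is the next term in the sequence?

1576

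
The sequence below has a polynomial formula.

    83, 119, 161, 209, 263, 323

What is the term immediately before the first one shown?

53

36  42  48  54  60
6  6  6  6
The second differences are constant at 6.
Work back: 36 − 6 = 30;  83 − 30 = 53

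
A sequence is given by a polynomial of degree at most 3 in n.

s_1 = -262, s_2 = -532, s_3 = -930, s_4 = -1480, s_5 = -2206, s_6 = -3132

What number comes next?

First differences: -270, -398, -550, -726, -926
Second differences: -128, -152, -176, -200
Third differences: -24, -24, -24
Constant third difference = -24, so extend:
-200 − 24 = -224;  -926 − 224 = -1150;  -3132 − 1150 = -4282

-4282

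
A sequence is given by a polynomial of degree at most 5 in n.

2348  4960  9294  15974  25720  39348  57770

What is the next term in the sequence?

81994

First differences: 2612, 4334, 6680, 9746, 13628, 18422
Second differences: 1722, 2346, 3066, 3882, 4794
Third differences: 624, 720, 816, 912
Fourth differences: 96, 96, 96
Constant fourth difference = 96, so extend:
912 + 96 = 1008;  4794 + 1008 = 5802;  18422 + 5802 = 24224;  57770 + 24224 = 81994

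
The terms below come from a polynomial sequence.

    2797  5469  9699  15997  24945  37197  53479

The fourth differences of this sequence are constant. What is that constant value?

72

D1: 2672, 4230, 6298, 8948, 12252, 16282
D2: 1558, 2068, 2650, 3304, 4030
D3: 510, 582, 654, 726
D4: 72, 72, 72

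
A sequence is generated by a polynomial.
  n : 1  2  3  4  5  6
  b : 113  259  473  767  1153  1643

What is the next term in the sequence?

2249

First differences: 146 , 214 , 294 , 386 , 490
Second differences: 68 , 80 , 92 , 104
Third differences: 12 , 12 , 12
The third differences are constant (12).
104 + 12 = 116;  490 + 116 = 606;  1643 + 606 = 2249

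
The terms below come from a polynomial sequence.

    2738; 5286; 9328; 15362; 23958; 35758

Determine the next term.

51476

First differences: 2548 , 4042 , 6034 , 8596 , 11800
Second differences: 1494 , 1992 , 2562 , 3204
Third differences: 498 , 570 , 642
Fourth differences: 72 , 72
Constant fourth difference = 72, so extend:
642 + 72 = 714;  3204 + 714 = 3918;  11800 + 3918 = 15718;  35758 + 15718 = 51476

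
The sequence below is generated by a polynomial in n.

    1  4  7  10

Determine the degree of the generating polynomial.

D1: 3, 3, 3
The first differences are constant, so the polynomial has degree 1.

1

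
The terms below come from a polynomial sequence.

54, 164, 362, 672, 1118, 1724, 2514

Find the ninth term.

110, 198, 310, 446, 606, 790
88, 112, 136, 160, 184
24, 24, 24, 24
Third differences constant at 24.
184 + 24 = 208;  790 + 208 = 998;  2514 + 998 = 3512
208 + 24 = 232;  998 + 232 = 1230;  3512 + 1230 = 4742

4742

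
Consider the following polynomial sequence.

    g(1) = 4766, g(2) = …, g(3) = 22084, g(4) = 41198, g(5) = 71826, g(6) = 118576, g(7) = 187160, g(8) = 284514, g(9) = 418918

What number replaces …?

Using the last 7 terms:
19114, 30628, 46750, 68584, 97354, 134404
11514, 16122, 21834, 28770, 37050
4608, 5712, 6936, 8280
1104, 1224, 1344
120, 120
Constant fifth difference = 120.
Extend backward: 1104 − 120 = 984;  4608 − 984 = 3624;  11514 − 3624 = 7890;  19114 − 7890 = 11224;  22084 − 11224 = 10860

10860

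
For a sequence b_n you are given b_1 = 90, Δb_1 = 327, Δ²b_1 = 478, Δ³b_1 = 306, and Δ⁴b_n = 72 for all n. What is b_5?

5562

Build the table forward from the leading diagonal:
D4: 72, 72, 72, 72, 72
D3: 306, 378, 450, 522, 594
D2: 478, 784, 1162, 1612, 2134
D1: 327, 805, 1589, 2751, 4363
b: 90, 417, 1222, 2811, 5562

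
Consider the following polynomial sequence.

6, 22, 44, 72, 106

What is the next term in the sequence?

146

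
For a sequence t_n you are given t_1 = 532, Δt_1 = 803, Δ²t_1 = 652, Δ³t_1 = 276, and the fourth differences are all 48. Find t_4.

5173

Build the table forward from the leading diagonal:
D4: 48  48  48  48
D3: 276  324  372  420
D2: 652  928  1252  1624
D1: 803  1455  2383  3635
t: 532  1335  2790  5173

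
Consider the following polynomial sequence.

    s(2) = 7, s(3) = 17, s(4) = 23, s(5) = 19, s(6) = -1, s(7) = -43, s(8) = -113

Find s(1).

-1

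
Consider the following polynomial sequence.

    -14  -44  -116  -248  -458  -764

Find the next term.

-1184

First differences: -30  -72  -132  -210  -306
Second differences: -42  -60  -78  -96
Third differences: -18  -18  -18
Constant third difference = -18, so extend:
-96 − 18 = -114;  -306 − 114 = -420;  -764 − 420 = -1184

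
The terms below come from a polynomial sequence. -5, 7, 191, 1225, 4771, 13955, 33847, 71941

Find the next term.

12, 184, 1034, 3546, 9184, 19892, 38094
172, 850, 2512, 5638, 10708, 18202
678, 1662, 3126, 5070, 7494
984, 1464, 1944, 2424
480, 480, 480
Fifth differences constant at 480.
2424 + 480 = 2904;  7494 + 2904 = 10398;  18202 + 10398 = 28600;  38094 + 28600 = 66694;  71941 + 66694 = 138635

138635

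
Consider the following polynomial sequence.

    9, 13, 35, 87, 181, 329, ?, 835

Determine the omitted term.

543

Using the first 6 terms:
D1: 4  22  52  94  148
D2: 18  30  42  54
D3: 12  12  12
Constant third difference = 12.
Extend forward: 54 + 12 = 66;  148 + 66 = 214;  329 + 214 = 543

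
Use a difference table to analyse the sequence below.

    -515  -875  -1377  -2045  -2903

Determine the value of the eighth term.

-6857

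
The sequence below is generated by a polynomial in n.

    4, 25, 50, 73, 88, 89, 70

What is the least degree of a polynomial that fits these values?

3

First differences: 21, 25, 23, 15, 1, -19
Second differences: 4, -2, -8, -14, -20
Third differences: -6, -6, -6, -6
The third differences are constant, so the polynomial has degree 3.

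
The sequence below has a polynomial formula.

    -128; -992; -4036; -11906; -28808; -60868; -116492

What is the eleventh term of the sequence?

-842708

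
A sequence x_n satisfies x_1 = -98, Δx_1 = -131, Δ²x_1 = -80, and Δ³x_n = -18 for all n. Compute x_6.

-1733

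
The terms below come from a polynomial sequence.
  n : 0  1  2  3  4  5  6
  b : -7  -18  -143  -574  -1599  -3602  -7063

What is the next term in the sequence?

-12558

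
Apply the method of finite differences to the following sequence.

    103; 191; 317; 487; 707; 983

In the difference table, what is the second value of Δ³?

D1: 88, 126, 170, 220, 276
D2: 38, 44, 50, 56
D3: 6, 6, 6

6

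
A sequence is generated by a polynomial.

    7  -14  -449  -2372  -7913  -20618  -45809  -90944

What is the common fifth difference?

First differences: -21, -435, -1923, -5541, -12705, -25191, -45135
Second differences: -414, -1488, -3618, -7164, -12486, -19944
Third differences: -1074, -2130, -3546, -5322, -7458
Fourth differences: -1056, -1416, -1776, -2136
Fifth differences: -360, -360, -360

-360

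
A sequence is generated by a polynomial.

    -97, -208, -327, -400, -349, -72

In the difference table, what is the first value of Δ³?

First differences: -111, -119, -73, 51, 277
Second differences: -8, 46, 124, 226
Third differences: 54, 78, 102
Fourth differences: 24, 24

54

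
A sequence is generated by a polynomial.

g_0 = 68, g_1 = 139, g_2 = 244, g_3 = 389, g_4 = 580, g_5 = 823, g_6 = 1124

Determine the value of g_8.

1924

71, 105, 145, 191, 243, 301
34, 40, 46, 52, 58
6, 6, 6, 6
Constant third difference = 6, so extend:
58 + 6 = 64;  301 + 64 = 365;  1124 + 365 = 1489
64 + 6 = 70;  365 + 70 = 435;  1489 + 435 = 1924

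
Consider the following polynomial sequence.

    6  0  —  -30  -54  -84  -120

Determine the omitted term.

Using the last 4 terms:
Δ: -24, -30, -36
Δ²: -6, -6
Constant second difference = -6.
Extend backward: -24 + 6 = -18;  -30 + 18 = -12

-12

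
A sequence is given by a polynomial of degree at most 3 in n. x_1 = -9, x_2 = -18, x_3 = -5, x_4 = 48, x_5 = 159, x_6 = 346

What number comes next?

First differences: -9, 13, 53, 111, 187
Second differences: 22, 40, 58, 76
Third differences: 18, 18, 18
Third differences constant at 18.
76 + 18 = 94;  187 + 94 = 281;  346 + 281 = 627

627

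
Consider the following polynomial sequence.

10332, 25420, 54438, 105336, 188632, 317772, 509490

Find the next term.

784168

15088, 29018, 50898, 83296, 129140, 191718
13930, 21880, 32398, 45844, 62578
7950, 10518, 13446, 16734
2568, 2928, 3288
360, 360
Constant fifth difference = 360, so extend:
3288 + 360 = 3648;  16734 + 3648 = 20382;  62578 + 20382 = 82960;  191718 + 82960 = 274678;  509490 + 274678 = 784168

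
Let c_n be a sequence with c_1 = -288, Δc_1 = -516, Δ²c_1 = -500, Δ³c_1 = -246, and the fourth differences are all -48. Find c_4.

-3582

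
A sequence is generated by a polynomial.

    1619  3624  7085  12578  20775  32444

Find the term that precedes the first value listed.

590

2005, 3461, 5493, 8197, 11669
1456, 2032, 2704, 3472
576, 672, 768
96, 96
The fourth differences are constant at 96.
Work back: 576 − 96 = 480;  1456 − 480 = 976;  2005 − 976 = 1029;  1619 − 1029 = 590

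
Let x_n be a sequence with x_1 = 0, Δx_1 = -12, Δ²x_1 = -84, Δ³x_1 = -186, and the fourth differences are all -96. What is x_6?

-3240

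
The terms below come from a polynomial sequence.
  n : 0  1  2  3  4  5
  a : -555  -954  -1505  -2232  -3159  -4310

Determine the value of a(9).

Δ: -399 , -551 , -727 , -927 , -1151
Δ²: -152 , -176 , -200 , -224
Δ³: -24 , -24 , -24
Constant third difference = -24, so extend:
-224 − 24 = -248;  -1151 − 248 = -1399;  -4310 − 1399 = -5709
-248 − 24 = -272;  -1399 − 272 = -1671;  -5709 − 1671 = -7380
-272 − 24 = -296;  -1671 − 296 = -1967;  -7380 − 1967 = -9347
-296 − 24 = -320;  -1967 − 320 = -2287;  -9347 − 2287 = -11634

-11634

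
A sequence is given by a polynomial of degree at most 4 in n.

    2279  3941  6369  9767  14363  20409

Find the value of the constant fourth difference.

24

First differences: 1662, 2428, 3398, 4596, 6046
Second differences: 766, 970, 1198, 1450
Third differences: 204, 228, 252
Fourth differences: 24, 24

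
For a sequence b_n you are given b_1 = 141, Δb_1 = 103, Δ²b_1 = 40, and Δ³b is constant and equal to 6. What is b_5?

817

Build the table forward from the leading diagonal:
Third differences: 6  6  6  6  6
Second differences: 40  46  52  58  64
First differences: 103  143  189  241  299
b: 141  244  387  576  817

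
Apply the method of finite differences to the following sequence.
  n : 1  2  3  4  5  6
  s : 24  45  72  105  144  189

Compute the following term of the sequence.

240

Δ: 21, 27, 33, 39, 45
Δ²: 6, 6, 6, 6
The second differences are constant (6).
45 + 6 = 51;  189 + 51 = 240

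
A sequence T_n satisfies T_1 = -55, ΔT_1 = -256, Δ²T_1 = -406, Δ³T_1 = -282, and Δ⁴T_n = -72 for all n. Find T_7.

Build the table forward from the leading diagonal:
Fourth differences: -72, -72, -72, -72, -72, -72, -72
Third differences: -282, -354, -426, -498, -570, -642, -714
Second differences: -406, -688, -1042, -1468, -1966, -2536, -3178
First differences: -256, -662, -1350, -2392, -3860, -5826, -8362
T: -55, -311, -973, -2323, -4715, -8575, -14401

-14401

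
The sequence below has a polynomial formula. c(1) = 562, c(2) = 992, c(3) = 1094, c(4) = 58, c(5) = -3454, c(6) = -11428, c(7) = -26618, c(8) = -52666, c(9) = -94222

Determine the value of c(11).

-248218

D1: 430, 102, -1036, -3512, -7974, -15190, -26048, -41556
D2: -328, -1138, -2476, -4462, -7216, -10858, -15508
D3: -810, -1338, -1986, -2754, -3642, -4650
D4: -528, -648, -768, -888, -1008
D5: -120, -120, -120, -120
Constant fifth difference = -120, so extend:
-1008 − 120 = -1128;  -4650 − 1128 = -5778;  -15508 − 5778 = -21286;  -41556 − 21286 = -62842;  -94222 − 62842 = -157064
-1128 − 120 = -1248;  -5778 − 1248 = -7026;  -21286 − 7026 = -28312;  -62842 − 28312 = -91154;  -157064 − 91154 = -248218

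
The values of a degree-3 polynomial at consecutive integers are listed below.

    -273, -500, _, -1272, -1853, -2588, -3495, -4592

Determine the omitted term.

Using the last 5 terms:
D1: -581  -735  -907  -1097
D2: -154  -172  -190
D3: -18  -18
Constant third difference = -18.
Extend backward: -154 + 18 = -136;  -581 + 136 = -445;  -1272 + 445 = -827

-827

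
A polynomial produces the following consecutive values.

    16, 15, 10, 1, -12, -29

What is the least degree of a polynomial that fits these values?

2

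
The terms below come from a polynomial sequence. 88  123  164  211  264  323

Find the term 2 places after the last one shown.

D1: 35  41  47  53  59
D2: 6  6  6  6
Constant second difference = 6, so extend:
59 + 6 = 65;  323 + 65 = 388
65 + 6 = 71;  388 + 71 = 459

459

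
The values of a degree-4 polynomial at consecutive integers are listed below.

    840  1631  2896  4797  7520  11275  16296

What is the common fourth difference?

First differences: 791, 1265, 1901, 2723, 3755, 5021
Second differences: 474, 636, 822, 1032, 1266
Third differences: 162, 186, 210, 234
Fourth differences: 24, 24, 24

24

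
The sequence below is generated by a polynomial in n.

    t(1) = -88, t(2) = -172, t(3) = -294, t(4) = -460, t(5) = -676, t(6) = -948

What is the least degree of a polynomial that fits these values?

3

First differences: -84, -122, -166, -216, -272
Second differences: -38, -44, -50, -56
Third differences: -6, -6, -6
The third differences are constant, so the polynomial has degree 3.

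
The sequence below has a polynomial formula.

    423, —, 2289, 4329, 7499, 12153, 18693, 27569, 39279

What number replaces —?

1073

Using the last 7 terms:
D1: 2040, 3170, 4654, 6540, 8876, 11710
D2: 1130, 1484, 1886, 2336, 2834
D3: 354, 402, 450, 498
D4: 48, 48, 48
Constant fourth difference = 48.
Extend backward: 354 − 48 = 306;  1130 − 306 = 824;  2040 − 824 = 1216;  2289 − 1216 = 1073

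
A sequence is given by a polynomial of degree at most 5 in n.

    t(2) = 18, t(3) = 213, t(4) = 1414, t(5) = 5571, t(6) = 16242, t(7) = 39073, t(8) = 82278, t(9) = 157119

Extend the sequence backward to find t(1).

195, 1201, 4157, 10671, 22831, 43205, 74841
1006, 2956, 6514, 12160, 20374, 31636
1950, 3558, 5646, 8214, 11262
1608, 2088, 2568, 3048
480, 480, 480
The fifth differences are constant at 480.
Work back: 1608 − 480 = 1128;  1950 − 1128 = 822;  1006 − 822 = 184;  195 − 184 = 11;  18 − 11 = 7

7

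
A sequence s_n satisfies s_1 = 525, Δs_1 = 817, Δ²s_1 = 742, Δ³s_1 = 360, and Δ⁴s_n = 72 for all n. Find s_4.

5562

Build the table forward from the leading diagonal:
Fourth differences: 72  72  72  72
Third differences: 360  432  504  576
Second differences: 742  1102  1534  2038
First differences: 817  1559  2661  4195
s: 525  1342  2901  5562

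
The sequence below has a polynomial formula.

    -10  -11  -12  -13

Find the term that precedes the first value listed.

D1: -1  -1  -1
The first differences are constant at -1.
Work back: -10 + 1 = -9

-9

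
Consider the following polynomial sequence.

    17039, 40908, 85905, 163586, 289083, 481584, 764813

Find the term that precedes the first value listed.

First differences: 23869  44997  77681  125497  192501  283229
Second differences: 21128  32684  47816  67004  90728
Third differences: 11556  15132  19188  23724
Fourth differences: 3576  4056  4536
Fifth differences: 480  480
The fifth differences are constant at 480.
Work back: 3576 − 480 = 3096;  11556 − 3096 = 8460;  21128 − 8460 = 12668;  23869 − 12668 = 11201;  17039 − 11201 = 5838

5838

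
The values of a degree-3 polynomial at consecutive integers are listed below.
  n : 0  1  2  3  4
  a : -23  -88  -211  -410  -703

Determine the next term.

-1108

First differences: -65, -123, -199, -293
Second differences: -58, -76, -94
Third differences: -18, -18
The third differences are constant (-18).
-94 − 18 = -112;  -293 − 112 = -405;  -703 − 405 = -1108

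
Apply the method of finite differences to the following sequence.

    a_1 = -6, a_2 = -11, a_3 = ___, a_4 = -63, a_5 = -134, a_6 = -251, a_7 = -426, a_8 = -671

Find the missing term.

-26

Using the last 5 terms:
Δ: -71  -117  -175  -245
Δ²: -46  -58  -70
Δ³: -12  -12
Constant third difference = -12.
Extend backward: -46 + 12 = -34;  -71 + 34 = -37;  -63 + 37 = -26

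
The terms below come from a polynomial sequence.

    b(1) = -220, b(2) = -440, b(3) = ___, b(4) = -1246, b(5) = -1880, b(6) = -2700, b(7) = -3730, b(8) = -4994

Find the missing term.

Using the last 5 terms:
-634  -820  -1030  -1264
-186  -210  -234
-24  -24
Constant third difference = -24.
Extend backward: -186 + 24 = -162;  -634 + 162 = -472;  -1246 + 472 = -774

-774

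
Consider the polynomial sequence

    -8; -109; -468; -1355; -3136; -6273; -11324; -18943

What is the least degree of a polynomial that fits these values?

-101, -359, -887, -1781, -3137, -5051, -7619
-258, -528, -894, -1356, -1914, -2568
-270, -366, -462, -558, -654
-96, -96, -96, -96
The fourth differences are constant, so the polynomial has degree 4.

4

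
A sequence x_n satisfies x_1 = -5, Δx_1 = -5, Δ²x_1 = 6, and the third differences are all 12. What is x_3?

Build the table forward from the leading diagonal:
D3: 12, 12, 12
D2: 6, 18, 30
D1: -5, 1, 19
x: -5, -10, -9

-9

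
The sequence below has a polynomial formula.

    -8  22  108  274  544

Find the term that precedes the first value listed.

-6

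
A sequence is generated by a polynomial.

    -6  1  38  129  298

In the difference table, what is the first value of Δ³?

First differences: 7, 37, 91, 169
Second differences: 30, 54, 78
Third differences: 24, 24

24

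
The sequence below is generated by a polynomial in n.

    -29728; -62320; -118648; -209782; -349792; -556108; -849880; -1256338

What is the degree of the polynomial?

Δ: -32592, -56328, -91134, -140010, -206316, -293772, -406458
Δ²: -23736, -34806, -48876, -66306, -87456, -112686
Δ³: -11070, -14070, -17430, -21150, -25230
Δ⁴: -3000, -3360, -3720, -4080
Δ⁵: -360, -360, -360
The fifth differences are constant, so the polynomial has degree 5.

5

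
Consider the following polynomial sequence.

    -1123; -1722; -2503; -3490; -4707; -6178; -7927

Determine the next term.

First differences: -599  -781  -987  -1217  -1471  -1749
Second differences: -182  -206  -230  -254  -278
Third differences: -24  -24  -24  -24
The third differences are constant (-24).
-278 − 24 = -302;  -1749 − 302 = -2051;  -7927 − 2051 = -9978

-9978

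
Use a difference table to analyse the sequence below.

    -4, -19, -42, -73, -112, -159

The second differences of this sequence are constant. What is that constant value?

-8

First differences: -15, -23, -31, -39, -47
Second differences: -8, -8, -8, -8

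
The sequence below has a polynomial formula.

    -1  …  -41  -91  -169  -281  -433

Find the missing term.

-13

Using the last 5 terms:
-50, -78, -112, -152
-28, -34, -40
-6, -6
Constant third difference = -6.
Extend backward: -28 + 6 = -22;  -50 + 22 = -28;  -41 + 28 = -13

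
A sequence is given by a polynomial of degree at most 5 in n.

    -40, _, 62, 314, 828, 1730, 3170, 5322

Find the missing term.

-30

Using the last 6 terms:
252, 514, 902, 1440, 2152
262, 388, 538, 712
126, 150, 174
24, 24
Constant fourth difference = 24.
Extend backward: 126 − 24 = 102;  262 − 102 = 160;  252 − 160 = 92;  62 − 92 = -30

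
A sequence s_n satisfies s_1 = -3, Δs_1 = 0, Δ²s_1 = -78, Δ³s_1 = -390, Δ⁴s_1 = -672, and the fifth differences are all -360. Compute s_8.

-46371

Build the table forward from the leading diagonal:
Fifth differences: -360, -360, -360, -360, -360, -360, -360, -360
Fourth differences: -672, -1032, -1392, -1752, -2112, -2472, -2832, -3192
Third differences: -390, -1062, -2094, -3486, -5238, -7350, -9822, -12654
Second differences: -78, -468, -1530, -3624, -7110, -12348, -19698, -29520
First differences: 0, -78, -546, -2076, -5700, -12810, -25158, -44856
s: -3, -3, -81, -627, -2703, -8403, -21213, -46371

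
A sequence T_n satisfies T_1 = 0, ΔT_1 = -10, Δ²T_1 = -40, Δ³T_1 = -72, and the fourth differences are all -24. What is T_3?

-60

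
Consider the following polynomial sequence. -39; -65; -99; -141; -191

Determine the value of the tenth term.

-561

D1: -26, -34, -42, -50
D2: -8, -8, -8
The second differences are constant (-8).
-50 − 8 = -58;  -191 − 58 = -249
-58 − 8 = -66;  -249 − 66 = -315
-66 − 8 = -74;  -315 − 74 = -389
-74 − 8 = -82;  -389 − 82 = -471
-82 − 8 = -90;  -471 − 90 = -561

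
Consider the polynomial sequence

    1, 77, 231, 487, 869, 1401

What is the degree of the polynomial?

Δ: 76, 154, 256, 382, 532
Δ²: 78, 102, 126, 150
Δ³: 24, 24, 24
The third differences are constant, so the polynomial has degree 3.

3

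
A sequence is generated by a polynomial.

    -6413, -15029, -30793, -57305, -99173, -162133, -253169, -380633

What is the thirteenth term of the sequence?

-1967573

First differences: -8616 , -15764 , -26512 , -41868 , -62960 , -91036 , -127464
Second differences: -7148 , -10748 , -15356 , -21092 , -28076 , -36428
Third differences: -3600 , -4608 , -5736 , -6984 , -8352
Fourth differences: -1008 , -1128 , -1248 , -1368
Fifth differences: -120 , -120 , -120
Constant fifth difference = -120, so extend:
-1368 − 120 = -1488;  -8352 − 1488 = -9840;  -36428 − 9840 = -46268;  -127464 − 46268 = -173732;  -380633 − 173732 = -554365
-1488 − 120 = -1608;  -9840 − 1608 = -11448;  -46268 − 11448 = -57716;  -173732 − 57716 = -231448;  -554365 − 231448 = -785813
-1608 − 120 = -1728;  -11448 − 1728 = -13176;  -57716 − 13176 = -70892;  -231448 − 70892 = -302340;  -785813 − 302340 = -1088153
-1728 − 120 = -1848;  -13176 − 1848 = -15024;  -70892 − 15024 = -85916;  -302340 − 85916 = -388256;  -1088153 − 388256 = -1476409
-1848 − 120 = -1968;  -15024 − 1968 = -16992;  -85916 − 16992 = -102908;  -388256 − 102908 = -491164;  -1476409 − 491164 = -1967573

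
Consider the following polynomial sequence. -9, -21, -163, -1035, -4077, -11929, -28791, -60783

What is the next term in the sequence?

D1: -12 , -142 , -872 , -3042 , -7852 , -16862 , -31992
D2: -130 , -730 , -2170 , -4810 , -9010 , -15130
D3: -600 , -1440 , -2640 , -4200 , -6120
D4: -840 , -1200 , -1560 , -1920
D5: -360 , -360 , -360
The fifth differences are constant (-360).
-1920 − 360 = -2280;  -6120 − 2280 = -8400;  -15130 − 8400 = -23530;  -31992 − 23530 = -55522;  -60783 − 55522 = -116305

-116305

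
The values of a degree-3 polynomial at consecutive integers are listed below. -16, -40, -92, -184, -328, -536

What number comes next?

Δ: -24, -52, -92, -144, -208
Δ²: -28, -40, -52, -64
Δ³: -12, -12, -12
Third differences constant at -12.
-64 − 12 = -76;  -208 − 76 = -284;  -536 − 284 = -820

-820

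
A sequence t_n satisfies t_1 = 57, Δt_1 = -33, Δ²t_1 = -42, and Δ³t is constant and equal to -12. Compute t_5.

-375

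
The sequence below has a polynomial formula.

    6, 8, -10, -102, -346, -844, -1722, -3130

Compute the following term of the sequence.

D1: 2, -18, -92, -244, -498, -878, -1408
D2: -20, -74, -152, -254, -380, -530
D3: -54, -78, -102, -126, -150
D4: -24, -24, -24, -24
Constant fourth difference = -24, so extend:
-150 − 24 = -174;  -530 − 174 = -704;  -1408 − 704 = -2112;  -3130 − 2112 = -5242

-5242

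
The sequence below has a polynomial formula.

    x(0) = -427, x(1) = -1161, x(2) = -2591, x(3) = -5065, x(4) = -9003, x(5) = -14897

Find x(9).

-734 , -1430 , -2474 , -3938 , -5894
-696 , -1044 , -1464 , -1956
-348 , -420 , -492
-72 , -72
Fourth differences constant at -72.
-492 − 72 = -564;  -1956 − 564 = -2520;  -5894 − 2520 = -8414;  -14897 − 8414 = -23311
-564 − 72 = -636;  -2520 − 636 = -3156;  -8414 − 3156 = -11570;  -23311 − 11570 = -34881
-636 − 72 = -708;  -3156 − 708 = -3864;  -11570 − 3864 = -15434;  -34881 − 15434 = -50315
-708 − 72 = -780;  -3864 − 780 = -4644;  -15434 − 4644 = -20078;  -50315 − 20078 = -70393

-70393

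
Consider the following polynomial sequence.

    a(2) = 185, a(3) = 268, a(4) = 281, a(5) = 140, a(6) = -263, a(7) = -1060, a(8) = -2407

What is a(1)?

92

First differences: 83, 13, -141, -403, -797, -1347
Second differences: -70, -154, -262, -394, -550
Third differences: -84, -108, -132, -156
Fourth differences: -24, -24, -24
The fourth differences are constant at -24.
Work back: -84 + 24 = -60;  -70 + 60 = -10;  83 + 10 = 93;  185 − 93 = 92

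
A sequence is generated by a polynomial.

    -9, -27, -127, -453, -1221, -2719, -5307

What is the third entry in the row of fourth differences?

Δ: -18, -100, -326, -768, -1498, -2588
Δ²: -82, -226, -442, -730, -1090
Δ³: -144, -216, -288, -360
Δ⁴: -72, -72, -72

-72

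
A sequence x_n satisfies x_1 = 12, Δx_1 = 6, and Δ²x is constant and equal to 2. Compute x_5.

Build the table forward from the leading diagonal:
Δ²: 2, 2, 2, 2, 2
Δ: 6, 8, 10, 12, 14
x: 12, 18, 26, 36, 48

48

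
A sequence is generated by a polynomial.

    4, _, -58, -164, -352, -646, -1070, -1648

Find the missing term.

-10

Using the last 6 terms:
-106, -188, -294, -424, -578
-82, -106, -130, -154
-24, -24, -24
Constant third difference = -24.
Extend backward: -82 + 24 = -58;  -106 + 58 = -48;  -58 + 48 = -10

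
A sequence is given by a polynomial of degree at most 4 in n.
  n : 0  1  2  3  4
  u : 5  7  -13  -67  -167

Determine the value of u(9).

First differences: 2, -20, -54, -100
Second differences: -22, -34, -46
Third differences: -12, -12
The third differences are constant (-12).
-46 − 12 = -58;  -100 − 58 = -158;  -167 − 158 = -325
-58 − 12 = -70;  -158 − 70 = -228;  -325 − 228 = -553
-70 − 12 = -82;  -228 − 82 = -310;  -553 − 310 = -863
-82 − 12 = -94;  -310 − 94 = -404;  -863 − 404 = -1267
-94 − 12 = -106;  -404 − 106 = -510;  -1267 − 510 = -1777

-1777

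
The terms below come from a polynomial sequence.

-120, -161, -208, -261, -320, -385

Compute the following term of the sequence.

Δ: -41  -47  -53  -59  -65
Δ²: -6  -6  -6  -6
Second differences constant at -6.
-65 − 6 = -71;  -385 − 71 = -456

-456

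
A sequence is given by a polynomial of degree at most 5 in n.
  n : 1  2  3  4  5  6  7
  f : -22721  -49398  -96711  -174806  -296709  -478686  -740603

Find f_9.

-26677 , -47313 , -78095 , -121903 , -181977 , -261917
-20636 , -30782 , -43808 , -60074 , -79940
-10146 , -13026 , -16266 , -19866
-2880 , -3240 , -3600
-360 , -360
The fifth differences are constant (-360).
-3600 − 360 = -3960;  -19866 − 3960 = -23826;  -79940 − 23826 = -103766;  -261917 − 103766 = -365683;  -740603 − 365683 = -1106286
-3960 − 360 = -4320;  -23826 − 4320 = -28146;  -103766 − 28146 = -131912;  -365683 − 131912 = -497595;  -1106286 − 497595 = -1603881

-1603881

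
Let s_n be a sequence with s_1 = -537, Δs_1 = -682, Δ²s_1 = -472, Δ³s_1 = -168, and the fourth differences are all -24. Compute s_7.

-15429

Build the table forward from the leading diagonal:
Fourth differences: -24, -24, -24, -24, -24, -24, -24
Third differences: -168, -192, -216, -240, -264, -288, -312
Second differences: -472, -640, -832, -1048, -1288, -1552, -1840
First differences: -682, -1154, -1794, -2626, -3674, -4962, -6514
s: -537, -1219, -2373, -4167, -6793, -10467, -15429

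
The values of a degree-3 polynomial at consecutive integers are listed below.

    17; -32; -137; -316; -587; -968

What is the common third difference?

-18

Δ: -49, -105, -179, -271, -381
Δ²: -56, -74, -92, -110
Δ³: -18, -18, -18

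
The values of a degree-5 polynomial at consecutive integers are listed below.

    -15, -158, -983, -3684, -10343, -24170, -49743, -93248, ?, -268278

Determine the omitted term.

-162719

Using the first 8 terms:
D1: -143  -825  -2701  -6659  -13827  -25573  -43505
D2: -682  -1876  -3958  -7168  -11746  -17932
D3: -1194  -2082  -3210  -4578  -6186
D4: -888  -1128  -1368  -1608
D5: -240  -240  -240
Constant fifth difference = -240.
Extend forward: -1608 − 240 = -1848;  -6186 − 1848 = -8034;  -17932 − 8034 = -25966;  -43505 − 25966 = -69471;  -93248 − 69471 = -162719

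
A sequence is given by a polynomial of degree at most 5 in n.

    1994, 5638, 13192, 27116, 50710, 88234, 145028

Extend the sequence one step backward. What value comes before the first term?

520

D1: 3644, 7554, 13924, 23594, 37524, 56794
D2: 3910, 6370, 9670, 13930, 19270
D3: 2460, 3300, 4260, 5340
D4: 840, 960, 1080
D5: 120, 120
The fifth differences are constant at 120.
Work back: 840 − 120 = 720;  2460 − 720 = 1740;  3910 − 1740 = 2170;  3644 − 2170 = 1474;  1994 − 1474 = 520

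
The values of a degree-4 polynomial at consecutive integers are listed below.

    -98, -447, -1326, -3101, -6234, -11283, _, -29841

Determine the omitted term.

-18902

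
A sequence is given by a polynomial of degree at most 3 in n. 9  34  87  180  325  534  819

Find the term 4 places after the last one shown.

Δ: 25  53  93  145  209  285
Δ²: 28  40  52  64  76
Δ³: 12  12  12  12
Third differences constant at 12.
76 + 12 = 88;  285 + 88 = 373;  819 + 373 = 1192
88 + 12 = 100;  373 + 100 = 473;  1192 + 473 = 1665
100 + 12 = 112;  473 + 112 = 585;  1665 + 585 = 2250
112 + 12 = 124;  585 + 124 = 709;  2250 + 709 = 2959

2959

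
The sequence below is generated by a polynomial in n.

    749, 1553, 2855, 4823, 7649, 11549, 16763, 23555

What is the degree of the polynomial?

4

804, 1302, 1968, 2826, 3900, 5214, 6792
498, 666, 858, 1074, 1314, 1578
168, 192, 216, 240, 264
24, 24, 24, 24
The fourth differences are constant, so the polynomial has degree 4.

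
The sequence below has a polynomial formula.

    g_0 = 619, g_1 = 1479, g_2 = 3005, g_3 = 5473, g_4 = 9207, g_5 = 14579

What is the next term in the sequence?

Δ: 860  1526  2468  3734  5372
Δ²: 666  942  1266  1638
Δ³: 276  324  372
Δ⁴: 48  48
The fourth differences are constant (48).
372 + 48 = 420;  1638 + 420 = 2058;  5372 + 2058 = 7430;  14579 + 7430 = 22009

22009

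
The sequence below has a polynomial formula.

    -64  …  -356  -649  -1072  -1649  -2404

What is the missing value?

-169

Using the last 5 terms:
Δ: -293, -423, -577, -755
Δ²: -130, -154, -178
Δ³: -24, -24
Constant third difference = -24.
Extend backward: -130 + 24 = -106;  -293 + 106 = -187;  -356 + 187 = -169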